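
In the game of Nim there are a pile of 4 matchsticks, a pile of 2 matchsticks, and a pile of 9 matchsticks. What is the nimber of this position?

15

Bitwise XOR of the heap sizes:
  0100  (4)
  0010  (2)
  1001  (9)
  ----
  1111  (15)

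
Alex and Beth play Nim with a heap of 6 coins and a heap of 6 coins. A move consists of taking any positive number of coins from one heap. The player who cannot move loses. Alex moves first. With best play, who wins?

Beth wins

Nim-sum: 6 ^ 6 = 0.
The nim-sum is 0, so this is a P-position: the player to move is in a losing position under optimal play; Alex is about to move from it and so loses — Beth wins.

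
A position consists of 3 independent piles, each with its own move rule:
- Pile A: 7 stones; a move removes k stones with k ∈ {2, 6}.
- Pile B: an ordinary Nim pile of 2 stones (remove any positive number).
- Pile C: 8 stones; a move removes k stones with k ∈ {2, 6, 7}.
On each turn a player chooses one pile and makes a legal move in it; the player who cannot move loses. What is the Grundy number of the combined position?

1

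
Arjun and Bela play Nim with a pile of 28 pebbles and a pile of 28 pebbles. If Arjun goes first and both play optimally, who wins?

Nim-sum: 28 ^ 28 = 0.
The nim-sum is 0, so this is a P-position: the player to move is in a losing position under optimal play; Arjun is about to move from it and so loses — Bela wins.

Bela wins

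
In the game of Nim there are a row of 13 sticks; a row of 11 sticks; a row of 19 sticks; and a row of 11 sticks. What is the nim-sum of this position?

30

Compute the nim-sum pairwise:
13 XOR 11 = 6
6 XOR 19 = 21
21 XOR 11 = 30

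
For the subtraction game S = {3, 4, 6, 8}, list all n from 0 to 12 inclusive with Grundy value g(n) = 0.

0, 1, 2, 11, 12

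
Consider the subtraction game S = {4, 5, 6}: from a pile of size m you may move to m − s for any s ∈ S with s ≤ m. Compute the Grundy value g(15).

Compute g(0), g(1), … for moves {4, 5, 6}:
k:     0  1  2  3  4  5  6  7  8  9 10 11 12 13 14 15
g(k):  0  0  0  0  1  1  1  1  2  2  0  0  0  0  1  1
So g(15) = 1.

1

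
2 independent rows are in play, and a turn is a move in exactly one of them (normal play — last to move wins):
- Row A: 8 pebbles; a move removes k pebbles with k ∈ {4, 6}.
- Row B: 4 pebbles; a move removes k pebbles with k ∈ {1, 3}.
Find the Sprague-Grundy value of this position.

Grundy values for row A (subtraction set {4, 6}):
k:     0  1  2  3  4  5  6  7  8
g(k):  0  0  0  0  1  1  1  1  2
So g(8) = 2.
Build the Grundy sequence for row B with g(k) = mex{g(k−s) : s ∈ {1, 3}, s ≤ k}:
k:     0  1  2  3  4
g(k):  0  1  0  1  0
So g(4) = 0.
By the Sprague-Grundy theorem, the Grundy value of a sum of independent games is the XOR of the component values.
Combined value = 2 XOR 0 = 2.

2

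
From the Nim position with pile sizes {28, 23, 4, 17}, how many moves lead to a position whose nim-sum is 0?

Nim-sum: 28 XOR 23 XOR 4 XOR 17 = 30.
The overall nim-sum is X = 30. A pile of size p has a winning move iff p XOR X < p (reduce it to p XOR X).
  28: 28 XOR 30 = 2 < 28 — winning move (to 2).
  23: 23 XOR 30 = 9 < 23 — winning move (to 9).
  4: 4 XOR 30 = 26 ≥ 4 — no move.
  17: 17 XOR 30 = 15 < 17 — winning move (to 15).
That gives 3 winning moves.

3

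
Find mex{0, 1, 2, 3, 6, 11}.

The values 0, 1, 2, 3 are all present; 4 is the first non-negative integer missing from the set.

4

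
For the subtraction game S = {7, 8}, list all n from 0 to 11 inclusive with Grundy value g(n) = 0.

Compute g(0), g(1), … for moves {7, 8}:
g(0) = mex{} = 0
g(1) = mex{} = 0
g(2) = mex{} = 0
g(3) = mex{} = 0
g(4) = mex{} = 0
g(5) = mex{} = 0
g(6) = mex{} = 0
g(7) = mex{0} = 1
g(8) = mex{0} = 1
g(9) = mex{0} = 1
g(10) = mex{0} = 1
g(11) = mex{0} = 1
The P-positions (g = 0) in 0..11 are 0, 1, 2, 3, 4, 5, 6.

0, 1, 2, 3, 4, 5, 6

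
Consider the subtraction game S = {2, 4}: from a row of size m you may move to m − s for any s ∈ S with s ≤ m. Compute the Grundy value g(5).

2

Grundy values for subtraction set {2, 4}:
k:     0  1  2  3  4  5
g(k):  0  0  1  1  2  2
So g(5) = 2.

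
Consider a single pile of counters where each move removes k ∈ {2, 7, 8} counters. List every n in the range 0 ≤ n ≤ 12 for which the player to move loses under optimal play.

Grundy values for subtraction set {2, 7, 8}:
k:     0  1  2  3  4  5  6  7  8  9 10 11 12
g(k):  0  0  1  1  0  0  1  1  2  2  0  3  1
The P-positions (g = 0) in 0..12 are 0, 1, 4, 5, 10.

0, 1, 4, 5, 10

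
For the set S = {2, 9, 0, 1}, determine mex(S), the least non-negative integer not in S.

3

The values 0, 1, 2 are all present; 3 is the first non-negative integer missing from the set.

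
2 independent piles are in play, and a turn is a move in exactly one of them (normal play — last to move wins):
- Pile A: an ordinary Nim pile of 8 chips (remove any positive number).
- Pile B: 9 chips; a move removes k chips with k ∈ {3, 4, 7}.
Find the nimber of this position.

Pile A is a plain Nim pile of size 8, so its Grundy value is 8.
Grundy values for pile B (subtraction set {3, 4, 7}):
g(0) = mex{} = 0
g(1) = mex{} = 0
g(2) = mex{} = 0
g(3) = mex{0} = 1
g(4) = mex{0} = 1
g(5) = mex{0} = 1
g(6) = mex{0,1} = 2
g(7) = mex{0,1} = 2
g(8) = mex{0,1} = 2
g(9) = mex{0,1,2} = 3
So g(9) = 3.
By the Sprague-Grundy theorem, the Grundy value of a sum of independent games is the XOR of the component values.
Combined value = 8 ⊕ 3 = 11.

11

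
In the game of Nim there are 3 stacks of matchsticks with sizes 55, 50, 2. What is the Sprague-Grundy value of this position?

Nim-sum: 55 ⊕ 50 ⊕ 2 = 7.

7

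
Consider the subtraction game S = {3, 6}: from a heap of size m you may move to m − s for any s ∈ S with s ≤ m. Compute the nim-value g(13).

1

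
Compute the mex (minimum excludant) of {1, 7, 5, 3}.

0 is not in the set, so the mex is 0.

0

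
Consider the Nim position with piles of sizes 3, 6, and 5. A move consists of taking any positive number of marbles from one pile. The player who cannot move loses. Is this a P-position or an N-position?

P-position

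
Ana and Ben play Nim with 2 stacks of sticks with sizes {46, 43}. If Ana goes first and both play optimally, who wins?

Bitwise XOR of the heap sizes:
  101110  (46)
  101011  (43)
  ------
  000101  (5)
The nim-sum is 5 ≠ 0, so this is an N-position: the player to move can win; Ana has a winning move.

Ana wins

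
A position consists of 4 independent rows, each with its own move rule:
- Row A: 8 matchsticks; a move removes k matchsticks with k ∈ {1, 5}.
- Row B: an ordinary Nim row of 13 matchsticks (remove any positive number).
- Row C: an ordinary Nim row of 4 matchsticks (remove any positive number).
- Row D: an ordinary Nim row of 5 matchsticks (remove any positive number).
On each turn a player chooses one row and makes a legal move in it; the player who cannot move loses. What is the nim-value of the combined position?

Build the Grundy sequence for row A with g(k) = mex{g(k−s) : s ∈ {1, 5}, s ≤ k}:
k:     0  1  2  3  4  5  6  7  8
g(k):  0  1  0  1  0  1  0  1  0
So g(8) = 0.
Row B is a plain Nim row of size 13, so its Grundy value is 13.
Row C is a plain Nim row of size 4, so its Grundy value is 4.
Row D is a plain Nim row of size 5, so its Grundy value is 5.
The value of a disjunctive sum is the nim-sum of the parts.
Combined value = 0 XOR 13 XOR 4 XOR 5 = 12.

12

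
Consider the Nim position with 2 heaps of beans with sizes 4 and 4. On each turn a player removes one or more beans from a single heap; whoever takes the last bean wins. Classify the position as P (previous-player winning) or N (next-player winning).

P-position

Nim-sum: 4 XOR 4 = 0.
The nim-sum is 0, so this is a P-position: the player to move is in a losing position under optimal play.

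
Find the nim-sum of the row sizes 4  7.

3

Bitwise XOR of the heap sizes:
  100  (4)
  111  (7)
  ---
  011  (3)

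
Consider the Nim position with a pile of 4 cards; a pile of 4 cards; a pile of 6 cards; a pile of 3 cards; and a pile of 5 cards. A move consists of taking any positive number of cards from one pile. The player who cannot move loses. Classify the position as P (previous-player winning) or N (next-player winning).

P-position

Compute the nim-sum pairwise:
4 ⊕ 4 = 0
0 ⊕ 6 = 6
6 ⊕ 3 = 5
5 ⊕ 5 = 0
The nim-sum is 0, so this is a P-position: the player to move is in a losing position under optimal play.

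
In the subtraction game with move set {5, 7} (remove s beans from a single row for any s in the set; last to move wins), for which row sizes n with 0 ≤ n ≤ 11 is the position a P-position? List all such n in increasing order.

0, 1, 2, 3, 4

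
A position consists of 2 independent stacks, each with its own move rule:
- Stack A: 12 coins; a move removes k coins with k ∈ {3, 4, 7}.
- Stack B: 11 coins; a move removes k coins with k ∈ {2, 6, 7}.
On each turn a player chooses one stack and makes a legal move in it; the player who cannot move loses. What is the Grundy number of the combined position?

1

Grundy values for stack A (subtraction set {3, 4, 7}):
k:     0  1  2  3  4  5  6  7  8  9 10 11 12
g(k):  0  0  0  1  1  1  2  2  2  3  0  0  0
So g(12) = 0.
For stack B, compute g(0), g(1), … with moves {2, 6, 7}:
g(0) = mex{} = 0
g(1) = mex{} = 0
g(2) = mex{0} = 1
g(3) = mex{0} = 1
g(4) = mex{1} = 0
g(5) = mex{1} = 0
g(6) = mex{0} = 1
g(7) = mex{0} = 1
g(8) = mex{0,1} = 2
g(9) = mex{1} = 0
g(10) = mex{0,1,2} = 3
g(11) = mex{0} = 1
So g(11) = 1.
By the Sprague-Grundy theorem, the Grundy value of a sum of independent games is the XOR of the component values.
Combined value = 0 XOR 1 = 1.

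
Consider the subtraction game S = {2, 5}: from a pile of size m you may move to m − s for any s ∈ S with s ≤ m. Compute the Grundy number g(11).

Build the Grundy sequence with g(k) = mex{g(k−s) : s ∈ {2, 5}, s ≤ k}:
k:     0  1  2  3  4  5  6  7  8  9 10 11
g(k):  0  0  1  1  0  2  1  0  0  1  1  0
So g(11) = 0.

0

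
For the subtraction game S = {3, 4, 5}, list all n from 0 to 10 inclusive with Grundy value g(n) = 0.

0, 1, 2, 8, 9, 10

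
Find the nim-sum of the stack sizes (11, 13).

Bitwise XOR of the heap sizes:
  1011  (11)
  1101  (13)
  ----
  0110  (6)

6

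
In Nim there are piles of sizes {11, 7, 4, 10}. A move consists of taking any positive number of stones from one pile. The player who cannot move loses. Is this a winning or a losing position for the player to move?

Write each in binary and XOR column by column:
  1011  (11)
  0111  (7)
  0100  (4)
  1010  (10)
  ----
  0010  (2)
The nim-sum is 2 ≠ 0, so this is an N-position: the player to move can win.

Winning position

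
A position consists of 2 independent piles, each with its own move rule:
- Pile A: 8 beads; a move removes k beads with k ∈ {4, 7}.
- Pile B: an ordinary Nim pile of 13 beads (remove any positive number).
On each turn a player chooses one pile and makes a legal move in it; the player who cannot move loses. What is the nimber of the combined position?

15

Build the Grundy sequence for pile A with g(k) = mex{g(k−s) : s ∈ {4, 7}, s ≤ k}:
k:     0  1  2  3  4  5  6  7  8
g(k):  0  0  0  0  1  1  1  1  2
So g(8) = 2.
Pile B is a plain Nim pile of size 13, so its Grundy value is 13.
The value of a disjunctive sum is the nim-sum of the parts.
Combined value = 2 ⊕ 13 = 15.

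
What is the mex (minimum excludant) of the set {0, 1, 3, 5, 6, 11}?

2

The values 0, 1 are all present; 2 is the first non-negative integer missing from the set.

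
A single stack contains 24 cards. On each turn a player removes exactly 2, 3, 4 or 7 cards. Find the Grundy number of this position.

1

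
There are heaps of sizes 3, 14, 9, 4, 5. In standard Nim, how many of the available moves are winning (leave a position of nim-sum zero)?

Nim-sum: 3 XOR 14 XOR 9 XOR 4 XOR 5 = 5.
The overall nim-sum is X = 5. A heap of size p has a winning move iff p XOR X < p (reduce it to p XOR X).
  3: 3 XOR 5 = 6 ≥ 3 — no move.
  14: 14 XOR 5 = 11 < 14 — winning move (to 11).
  9: 9 XOR 5 = 12 ≥ 9 — no move.
  4: 4 XOR 5 = 1 < 4 — winning move (to 1).
  5: 5 XOR 5 = 0 < 5 — winning move (to 0).
That gives 3 winning moves.

3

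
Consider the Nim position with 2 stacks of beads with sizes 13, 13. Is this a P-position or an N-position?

Bitwise XOR of the heap sizes:
  1101  (13)
  1101  (13)
  ----
  0000  (0)
The nim-sum is 0, so this is a P-position: the player to move is in a losing position under optimal play.

P-position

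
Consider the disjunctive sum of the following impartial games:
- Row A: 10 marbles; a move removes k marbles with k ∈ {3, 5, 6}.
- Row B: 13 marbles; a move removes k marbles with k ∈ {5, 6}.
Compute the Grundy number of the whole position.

0

Grundy values for row A (subtraction set {3, 5, 6}):
k:     0  1  2  3  4  5  6  7  8  9 10
g(k):  0  0  0  1  1  1  2  2  2  0  0
So g(10) = 0.
For row B, compute g(0), g(1), … with moves {5, 6}:
k:     0  1  2  3  4  5  6  7  8  9 10 11 12 13
g(k):  0  0  0  0  0  1  1  1  1  1  2  0  0  0
So g(13) = 0.
The value of a disjunctive sum is the nim-sum of the parts.
Combined value = 0 ⊕ 0 = 0.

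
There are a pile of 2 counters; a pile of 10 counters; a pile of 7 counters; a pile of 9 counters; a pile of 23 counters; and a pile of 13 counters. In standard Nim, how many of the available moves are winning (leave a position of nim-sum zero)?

1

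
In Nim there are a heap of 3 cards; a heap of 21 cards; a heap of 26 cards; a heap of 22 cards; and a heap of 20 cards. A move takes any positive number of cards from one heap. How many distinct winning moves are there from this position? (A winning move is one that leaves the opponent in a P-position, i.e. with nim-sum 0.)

Nim-sum: 3 ⊕ 21 ⊕ 26 ⊕ 22 ⊕ 20 = 14.
The overall nim-sum is X = 14. A heap of size p has a winning move iff p XOR X < p (reduce it to p XOR X).
  3: 3 XOR 14 = 13 ≥ 3 — no move.
  21: 21 XOR 14 = 27 ≥ 21 — no move.
  26: 26 XOR 14 = 20 < 26 — winning move (to 20).
  22: 22 XOR 14 = 24 ≥ 22 — no move.
  20: 20 XOR 14 = 26 ≥ 20 — no move.
That gives 1 winning move.

1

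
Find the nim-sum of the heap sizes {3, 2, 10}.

Nim-sum: 3 XOR 2 XOR 10 = 11.

11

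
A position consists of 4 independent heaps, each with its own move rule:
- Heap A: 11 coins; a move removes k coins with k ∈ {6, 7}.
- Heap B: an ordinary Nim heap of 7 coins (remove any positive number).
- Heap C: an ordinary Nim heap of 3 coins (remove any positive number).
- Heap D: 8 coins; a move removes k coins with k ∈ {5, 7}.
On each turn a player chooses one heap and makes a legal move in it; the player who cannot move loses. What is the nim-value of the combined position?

4

Build the Grundy sequence for heap A with g(k) = mex{g(k−s) : s ∈ {6, 7}, s ≤ k}:
g(0) = mex{} = 0
g(1) = mex{} = 0
g(2) = mex{} = 0
g(3) = mex{} = 0
g(4) = mex{} = 0
g(5) = mex{} = 0
g(6) = mex{0} = 1
g(7) = mex{0} = 1
g(8) = mex{0} = 1
g(9) = mex{0} = 1
g(10) = mex{0} = 1
g(11) = mex{0} = 1
So g(11) = 1.
Heap B is a plain Nim heap of size 7, so its Grundy value is 7.
Heap C is a plain Nim heap of size 3, so its Grundy value is 3.
Build the Grundy sequence for heap D with g(k) = mex{g(k−s) : s ∈ {5, 7}, s ≤ k}:
g(0) = mex{} = 0
g(1) = mex{} = 0
g(2) = mex{} = 0
g(3) = mex{} = 0
g(4) = mex{} = 0
g(5) = mex{0} = 1
g(6) = mex{0} = 1
g(7) = mex{0} = 1
g(8) = mex{0} = 1
So g(8) = 1.
By the Sprague-Grundy theorem, the Grundy value of a sum of independent games is the XOR of the component values.
Combined value = 1 ⊕ 7 ⊕ 3 ⊕ 1 = 4.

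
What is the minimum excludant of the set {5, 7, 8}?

0

0 is not in the set, so the mex is 0.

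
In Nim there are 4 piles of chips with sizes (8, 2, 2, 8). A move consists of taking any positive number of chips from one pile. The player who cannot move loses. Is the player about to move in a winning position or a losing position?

Nim-sum: 8 XOR 2 XOR 2 XOR 8 = 0.
The nim-sum is 0, so this is a P-position: the player to move is in a losing position under optimal play.

Losing position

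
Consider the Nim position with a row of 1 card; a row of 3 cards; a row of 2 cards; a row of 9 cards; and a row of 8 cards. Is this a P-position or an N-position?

Compute the nim-sum pairwise:
1 ⊕ 3 = 2
2 ⊕ 2 = 0
0 ⊕ 9 = 9
9 ⊕ 8 = 1
The nim-sum is 1 ≠ 0, so this is an N-position: the player to move can win.

N-position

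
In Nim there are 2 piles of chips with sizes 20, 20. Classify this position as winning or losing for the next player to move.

Compute the nim-sum pairwise:
20 ^ 20 = 0
The nim-sum is 0, so this is a P-position: the player to move is in a losing position under optimal play.

Losing position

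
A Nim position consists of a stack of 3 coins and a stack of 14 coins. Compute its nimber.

13

Nim-sum: 3 ^ 14 = 13.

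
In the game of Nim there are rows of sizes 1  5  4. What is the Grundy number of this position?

Compute the nim-sum pairwise:
1 XOR 5 = 4
4 XOR 4 = 0

0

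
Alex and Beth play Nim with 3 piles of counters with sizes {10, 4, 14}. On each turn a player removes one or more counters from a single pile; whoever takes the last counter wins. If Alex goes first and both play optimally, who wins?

Beth wins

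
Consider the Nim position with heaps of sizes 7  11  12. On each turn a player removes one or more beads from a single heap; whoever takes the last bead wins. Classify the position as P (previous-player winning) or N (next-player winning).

Write each in binary and XOR column by column:
  0111  (7)
  1011  (11)
  1100  (12)
  ----
  0000  (0)
The nim-sum is 0, so this is a P-position: the player to move is in a losing position under optimal play.

P-position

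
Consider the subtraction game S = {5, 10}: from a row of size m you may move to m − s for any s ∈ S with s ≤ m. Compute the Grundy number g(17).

0

Build the Grundy sequence with g(k) = mex{g(k−s) : s ∈ {5, 10}, s ≤ k}:
k:     0  1  2  3  4  5  6  7  8  9 10 11 12 13 14 15 16 17
g(k):  0  0  0  0  0  1  1  1  1  1  2  2  2  2  2  0  0  0
So g(17) = 0.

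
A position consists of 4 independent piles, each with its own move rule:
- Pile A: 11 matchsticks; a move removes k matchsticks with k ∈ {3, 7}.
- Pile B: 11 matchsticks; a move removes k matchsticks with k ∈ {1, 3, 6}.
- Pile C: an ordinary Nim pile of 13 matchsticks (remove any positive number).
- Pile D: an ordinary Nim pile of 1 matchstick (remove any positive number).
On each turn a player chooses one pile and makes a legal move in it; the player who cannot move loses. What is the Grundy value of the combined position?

12

Build the Grundy sequence for pile A with g(k) = mex{g(k−s) : s ∈ {3, 7}, s ≤ k}:
g(0) = mex{} = 0
g(1) = mex{} = 0
g(2) = mex{} = 0
g(3) = mex{0} = 1
g(4) = mex{0} = 1
g(5) = mex{0} = 1
g(6) = mex{1} = 0
g(7) = mex{0,1} = 2
g(8) = mex{0,1} = 2
g(9) = mex{0} = 1
g(10) = mex{1,2} = 0
g(11) = mex{1,2} = 0
So g(11) = 0.
Build the Grundy sequence for pile B with g(k) = mex{g(k−s) : s ∈ {1, 3, 6}, s ≤ k}:
k:     0  1  2  3  4  5  6  7  8  9 10 11
g(k):  0  1  0  1  0  1  2  3  2  0  1  0
So g(11) = 0.
Pile C is a plain Nim pile of size 13, so its Grundy value is 13.
Pile D is a plain Nim pile of size 1, so its Grundy value is 1.
The value of a disjunctive sum is the nim-sum of the parts.
Combined value = 0 XOR 0 XOR 13 XOR 1 = 12.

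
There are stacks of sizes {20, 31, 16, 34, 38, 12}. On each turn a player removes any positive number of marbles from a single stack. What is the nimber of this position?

Nim-sum: 20 ^ 31 ^ 16 ^ 34 ^ 38 ^ 12 = 19.

19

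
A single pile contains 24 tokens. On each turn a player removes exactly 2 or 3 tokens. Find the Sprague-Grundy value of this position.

Compute g(0), g(1), … for moves {2, 3}:
k:     0  1  2  3  4  5  6  7  8  9 10 11 12 13 14 15 16 17 18 19 20 21 22 23 24
g(k):  0  0  1  1  2  0  0  1  1  2  0  0  1  1  2  0  0  1  1  2  0  0  1  1  2
So g(24) = 2.

2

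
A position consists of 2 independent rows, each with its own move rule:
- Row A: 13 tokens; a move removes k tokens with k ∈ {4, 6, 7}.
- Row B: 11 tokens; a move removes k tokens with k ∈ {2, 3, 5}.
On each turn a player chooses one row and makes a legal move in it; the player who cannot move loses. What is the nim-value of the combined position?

Build the Grundy sequence for row A with g(k) = mex{g(k−s) : s ∈ {4, 6, 7}, s ≤ k}:
k:     0  1  2  3  4  5  6  7  8  9 10 11 12 13
g(k):  0  0  0  0  1  1  1  1  2  2  2  0  0  0
So g(13) = 0.
For row B, compute g(0), g(1), … with moves {2, 3, 5}:
k:     0  1  2  3  4  5  6  7  8  9 10 11
g(k):  0  0  1  1  2  2  3  0  0  1  1  2
So g(11) = 2.
By the Sprague-Grundy theorem, the Grundy value of a sum of independent games is the XOR of the component values.
Combined value = 0 XOR 2 = 2.

2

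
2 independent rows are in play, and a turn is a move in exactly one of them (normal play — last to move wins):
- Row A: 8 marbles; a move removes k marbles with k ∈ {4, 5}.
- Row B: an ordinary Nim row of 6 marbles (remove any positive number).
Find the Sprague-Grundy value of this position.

4

Grundy values for row A (subtraction set {4, 5}):
k:     0  1  2  3  4  5  6  7  8
g(k):  0  0  0  0  1  1  1  1  2
So g(8) = 2.
Row B is a plain Nim row of size 6, so its Grundy value is 6.
The value of a disjunctive sum is the nim-sum of the parts.
Combined value = 2 ⊕ 6 = 4.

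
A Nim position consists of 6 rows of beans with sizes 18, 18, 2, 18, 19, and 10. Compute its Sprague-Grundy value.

9

Compute the nim-sum pairwise:
18 XOR 18 = 0
0 XOR 2 = 2
2 XOR 18 = 16
16 XOR 19 = 3
3 XOR 10 = 9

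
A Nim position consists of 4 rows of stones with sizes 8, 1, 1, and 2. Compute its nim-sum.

Compute the nim-sum pairwise:
8 ⊕ 1 = 9
9 ⊕ 1 = 8
8 ⊕ 2 = 10

10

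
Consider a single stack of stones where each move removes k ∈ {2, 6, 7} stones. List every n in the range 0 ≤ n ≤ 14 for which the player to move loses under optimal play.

Grundy values for subtraction set {2, 6, 7}:
k:     0  1  2  3  4  5  6  7  8  9 10 11 12 13 14
g(k):  0  0  1  1  0  0  1  1  2  0  3  1  2  0  0
The P-positions (g = 0) in 0..14 are 0, 1, 4, 5, 9, 13, 14.

0, 1, 4, 5, 9, 13, 14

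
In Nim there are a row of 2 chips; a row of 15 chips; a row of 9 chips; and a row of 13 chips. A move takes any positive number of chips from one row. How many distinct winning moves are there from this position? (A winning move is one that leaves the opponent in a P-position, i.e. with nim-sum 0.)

Nim-sum: 2 XOR 15 XOR 9 XOR 13 = 9.
The overall nim-sum is X = 9. A row of size p has a winning move iff p XOR X < p (reduce it to p XOR X).
  2: 2 XOR 9 = 11 ≥ 2 — no move.
  15: 15 XOR 9 = 6 < 15 — winning move (to 6).
  9: 9 XOR 9 = 0 < 9 — winning move (to 0).
  13: 13 XOR 9 = 4 < 13 — winning move (to 4).
That gives 3 winning moves.

3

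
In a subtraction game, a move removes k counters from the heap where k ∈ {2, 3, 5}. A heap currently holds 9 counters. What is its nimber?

1

Grundy values for subtraction set {2, 3, 5}:
k:     0  1  2  3  4  5  6  7  8  9
g(k):  0  0  1  1  2  2  3  0  0  1
So g(9) = 1.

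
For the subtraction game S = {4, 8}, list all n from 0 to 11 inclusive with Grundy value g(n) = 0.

0, 1, 2, 3

Build the Grundy sequence with g(k) = mex{g(k−s) : s ∈ {4, 8}, s ≤ k}:
g(0) = mex{} = 0
g(1) = mex{} = 0
g(2) = mex{} = 0
g(3) = mex{} = 0
g(4) = mex{0} = 1
g(5) = mex{0} = 1
g(6) = mex{0} = 1
g(7) = mex{0} = 1
g(8) = mex{0,1} = 2
g(9) = mex{0,1} = 2
g(10) = mex{0,1} = 2
g(11) = mex{0,1} = 2
The P-positions (g = 0) in 0..11 are 0, 1, 2, 3.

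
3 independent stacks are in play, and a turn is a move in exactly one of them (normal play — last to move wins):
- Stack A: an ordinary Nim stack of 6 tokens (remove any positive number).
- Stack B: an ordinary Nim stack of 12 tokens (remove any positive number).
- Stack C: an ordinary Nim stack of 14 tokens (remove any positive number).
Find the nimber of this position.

4

Stack A is a plain Nim stack of size 6, so its Grundy value is 6.
Stack B is a plain Nim stack of size 12, so its Grundy value is 12.
Stack C is a plain Nim stack of size 14, so its Grundy value is 14.
The value of a disjunctive sum is the nim-sum of the parts.
Combined value = 6 XOR 12 XOR 14 = 4.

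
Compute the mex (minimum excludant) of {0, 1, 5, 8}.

2

The values 0, 1 are all present; 2 is the first non-negative integer missing from the set.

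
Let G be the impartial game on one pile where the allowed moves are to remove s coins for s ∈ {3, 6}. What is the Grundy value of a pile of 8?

Grundy values for subtraction set {3, 6}:
g(0) = mex{} = 0
g(1) = mex{} = 0
g(2) = mex{} = 0
g(3) = mex{0} = 1
g(4) = mex{0} = 1
g(5) = mex{0} = 1
g(6) = mex{0,1} = 2
g(7) = mex{0,1} = 2
g(8) = mex{0,1} = 2
So g(8) = 2.

2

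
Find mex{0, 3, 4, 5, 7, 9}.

1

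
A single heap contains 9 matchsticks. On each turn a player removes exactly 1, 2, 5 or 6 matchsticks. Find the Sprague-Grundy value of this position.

2

Compute g(0), g(1), … for moves {1, 2, 5, 6}:
g(0) = mex{} = 0
g(1) = mex{0} = 1
g(2) = mex{0,1} = 2
g(3) = mex{1,2} = 0
g(4) = mex{0,2} = 1
g(5) = mex{0,1} = 2
g(6) = mex{0,1,2} = 3
g(7) = mex{1,2,3} = 0
g(8) = mex{0,2,3} = 1
g(9) = mex{0,1} = 2
So g(9) = 2.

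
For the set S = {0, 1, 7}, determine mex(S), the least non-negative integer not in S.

2

The values 0, 1 are all present; 2 is the first non-negative integer missing from the set.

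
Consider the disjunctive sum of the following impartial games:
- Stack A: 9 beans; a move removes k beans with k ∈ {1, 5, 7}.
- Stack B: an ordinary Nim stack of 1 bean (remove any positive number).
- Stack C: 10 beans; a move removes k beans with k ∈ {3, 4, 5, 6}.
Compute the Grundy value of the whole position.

0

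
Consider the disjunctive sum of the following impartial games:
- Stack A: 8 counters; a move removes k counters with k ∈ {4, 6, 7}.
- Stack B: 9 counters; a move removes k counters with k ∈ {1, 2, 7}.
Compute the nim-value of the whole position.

Grundy values for stack A (subtraction set {4, 6, 7}):
k:     0  1  2  3  4  5  6  7  8
g(k):  0  0  0  0  1  1  1  1  2
So g(8) = 2.
For stack B, compute g(0), g(1), … with moves {1, 2, 7}:
k:     0  1  2  3  4  5  6  7  8  9
g(k):  0  1  2  0  1  2  0  1  2  0
So g(9) = 0.
By the Sprague-Grundy theorem, the Grundy value of a sum of independent games is the XOR of the component values.
Combined value = 2 XOR 0 = 2.

2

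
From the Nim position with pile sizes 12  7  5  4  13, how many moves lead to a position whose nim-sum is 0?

5

Nim-sum: 12 ⊕ 7 ⊕ 5 ⊕ 4 ⊕ 13 = 7.
The overall nim-sum is X = 7. A pile of size p has a winning move iff p XOR X < p (reduce it to p XOR X).
  12: 12 XOR 7 = 11 < 12 — winning move (to 11).
  7: 7 XOR 7 = 0 < 7 — winning move (to 0).
  5: 5 XOR 7 = 2 < 5 — winning move (to 2).
  4: 4 XOR 7 = 3 < 4 — winning move (to 3).
  13: 13 XOR 7 = 10 < 13 — winning move (to 10).
That gives 5 winning moves.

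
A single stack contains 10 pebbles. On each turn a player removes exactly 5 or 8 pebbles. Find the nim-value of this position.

2

Compute g(0), g(1), … for moves {5, 8}:
g(0) = mex{} = 0
g(1) = mex{} = 0
g(2) = mex{} = 0
g(3) = mex{} = 0
g(4) = mex{} = 0
g(5) = mex{0} = 1
g(6) = mex{0} = 1
g(7) = mex{0} = 1
g(8) = mex{0} = 1
g(9) = mex{0} = 1
g(10) = mex{0,1} = 2
So g(10) = 2.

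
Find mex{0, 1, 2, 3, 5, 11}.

The values 0, 1, 2, 3 are all present; 4 is the first non-negative integer missing from the set.

4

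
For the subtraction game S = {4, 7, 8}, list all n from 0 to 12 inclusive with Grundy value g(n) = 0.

Compute g(0), g(1), … for moves {4, 7, 8}:
g(0) = mex{} = 0
g(1) = mex{} = 0
g(2) = mex{} = 0
g(3) = mex{} = 0
g(4) = mex{0} = 1
g(5) = mex{0} = 1
g(6) = mex{0} = 1
g(7) = mex{0} = 1
g(8) = mex{0,1} = 2
g(9) = mex{0,1} = 2
g(10) = mex{0,1} = 2
g(11) = mex{0,1} = 2
g(12) = mex{1,2} = 0
The P-positions (g = 0) in 0..12 are 0, 1, 2, 3, 12.

0, 1, 2, 3, 12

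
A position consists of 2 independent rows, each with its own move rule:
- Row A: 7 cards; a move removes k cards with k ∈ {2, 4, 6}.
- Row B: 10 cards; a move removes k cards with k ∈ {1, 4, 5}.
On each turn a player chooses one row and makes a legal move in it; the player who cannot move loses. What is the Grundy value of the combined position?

3

Build the Grundy sequence for row A with g(k) = mex{g(k−s) : s ∈ {2, 4, 6}, s ≤ k}:
k:     0  1  2  3  4  5  6  7
g(k):  0  0  1  1  2  2  3  3
So g(7) = 3.
Grundy values for row B (subtraction set {1, 4, 5}):
g(0) = mex{} = 0
g(1) = mex{0} = 1
g(2) = mex{1} = 0
g(3) = mex{0} = 1
g(4) = mex{0,1} = 2
g(5) = mex{0,1,2} = 3
g(6) = mex{0,1,3} = 2
g(7) = mex{0,1,2} = 3
g(8) = mex{1,2,3} = 0
g(9) = mex{0,2,3} = 1
g(10) = mex{1,2,3} = 0
So g(10) = 0.
The value of a disjunctive sum is the nim-sum of the parts.
Combined value = 3 XOR 0 = 3.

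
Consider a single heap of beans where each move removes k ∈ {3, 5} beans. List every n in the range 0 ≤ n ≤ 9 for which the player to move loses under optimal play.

0, 1, 2, 8, 9

Grundy values for subtraction set {3, 5}:
k:     0  1  2  3  4  5  6  7  8  9
g(k):  0  0  0  1  1  1  2  2  0  0
The P-positions (g = 0) in 0..9 are 0, 1, 2, 8, 9.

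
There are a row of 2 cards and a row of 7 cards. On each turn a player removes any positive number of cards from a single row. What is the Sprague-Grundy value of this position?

Nim-sum: 2 ⊕ 7 = 5.

5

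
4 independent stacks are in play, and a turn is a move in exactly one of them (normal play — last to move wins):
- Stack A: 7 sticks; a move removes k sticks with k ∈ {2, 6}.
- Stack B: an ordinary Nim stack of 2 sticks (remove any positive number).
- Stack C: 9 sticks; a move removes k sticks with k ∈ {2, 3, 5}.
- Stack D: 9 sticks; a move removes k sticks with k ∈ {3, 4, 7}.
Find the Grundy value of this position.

1

For stack A, compute g(0), g(1), … with moves {2, 6}:
g(0) = mex{} = 0
g(1) = mex{} = 0
g(2) = mex{0} = 1
g(3) = mex{0} = 1
g(4) = mex{1} = 0
g(5) = mex{1} = 0
g(6) = mex{0} = 1
g(7) = mex{0} = 1
So g(7) = 1.
Stack B is a plain Nim stack of size 2, so its Grundy value is 2.
Grundy values for stack C (subtraction set {2, 3, 5}):
g(0) = mex{} = 0
g(1) = mex{} = 0
g(2) = mex{0} = 1
g(3) = mex{0} = 1
g(4) = mex{0,1} = 2
g(5) = mex{0,1} = 2
g(6) = mex{0,1,2} = 3
g(7) = mex{1,2} = 0
g(8) = mex{1,2,3} = 0
g(9) = mex{0,2,3} = 1
So g(9) = 1.
Grundy values for stack D (subtraction set {3, 4, 7}):
g(0) = mex{} = 0
g(1) = mex{} = 0
g(2) = mex{} = 0
g(3) = mex{0} = 1
g(4) = mex{0} = 1
g(5) = mex{0} = 1
g(6) = mex{0,1} = 2
g(7) = mex{0,1} = 2
g(8) = mex{0,1} = 2
g(9) = mex{0,1,2} = 3
So g(9) = 3.
The value of a disjunctive sum is the nim-sum of the parts.
Combined value = 1 ⊕ 2 ⊕ 1 ⊕ 3 = 1.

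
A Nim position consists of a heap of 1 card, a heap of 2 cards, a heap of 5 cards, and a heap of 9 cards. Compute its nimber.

15

Nim-sum: 1 ⊕ 2 ⊕ 5 ⊕ 9 = 15.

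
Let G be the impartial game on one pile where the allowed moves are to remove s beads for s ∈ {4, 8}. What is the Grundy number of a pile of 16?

1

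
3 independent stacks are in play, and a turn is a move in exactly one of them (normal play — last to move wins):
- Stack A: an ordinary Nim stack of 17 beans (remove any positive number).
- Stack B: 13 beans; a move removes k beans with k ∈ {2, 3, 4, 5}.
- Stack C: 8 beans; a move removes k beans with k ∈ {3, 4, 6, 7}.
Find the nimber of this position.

Stack A is a plain Nim stack of size 17, so its Grundy value is 17.
Build the Grundy sequence for stack B with g(k) = mex{g(k−s) : s ∈ {2, 3, 4, 5}, s ≤ k}:
k:     0  1  2  3  4  5  6  7  8  9 10 11 12 13
g(k):  0  0  1  1  2  2  3  0  0  1  1  2  2  3
So g(13) = 3.
Build the Grundy sequence for stack C with g(k) = mex{g(k−s) : s ∈ {3, 4, 6, 7}, s ≤ k}:
k:     0  1  2  3  4  5  6  7  8
g(k):  0  0  0  1  1  1  2  2  2
So g(8) = 2.
By the Sprague-Grundy theorem, the Grundy value of a sum of independent games is the XOR of the component values.
Combined value = 17 ⊕ 3 ⊕ 2 = 16.

16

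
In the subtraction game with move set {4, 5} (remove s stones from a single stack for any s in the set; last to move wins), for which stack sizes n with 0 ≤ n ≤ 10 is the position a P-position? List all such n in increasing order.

0, 1, 2, 3, 9, 10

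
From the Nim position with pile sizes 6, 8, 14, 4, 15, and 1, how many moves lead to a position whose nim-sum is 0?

3

Compute the nim-sum pairwise:
6 XOR 8 = 14
14 XOR 14 = 0
0 XOR 4 = 4
4 XOR 15 = 11
11 XOR 1 = 10
The overall nim-sum is X = 10. A pile of size p has a winning move iff p XOR X < p (reduce it to p XOR X).
  6: 6 XOR 10 = 12 ≥ 6 — no move.
  8: 8 XOR 10 = 2 < 8 — winning move (to 2).
  14: 14 XOR 10 = 4 < 14 — winning move (to 4).
  4: 4 XOR 10 = 14 ≥ 4 — no move.
  15: 15 XOR 10 = 5 < 15 — winning move (to 5).
  1: 1 XOR 10 = 11 ≥ 1 — no move.
That gives 3 winning moves.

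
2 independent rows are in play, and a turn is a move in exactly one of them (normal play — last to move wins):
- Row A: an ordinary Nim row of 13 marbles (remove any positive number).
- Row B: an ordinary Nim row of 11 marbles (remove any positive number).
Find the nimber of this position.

6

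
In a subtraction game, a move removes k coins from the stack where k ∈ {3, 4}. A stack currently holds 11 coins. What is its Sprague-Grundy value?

Compute g(0), g(1), … for moves {3, 4}:
g(0) = mex{} = 0
g(1) = mex{} = 0
g(2) = mex{} = 0
g(3) = mex{0} = 1
g(4) = mex{0} = 1
g(5) = mex{0} = 1
g(6) = mex{0,1} = 2
g(7) = mex{1} = 0
g(8) = mex{1} = 0
g(9) = mex{1,2} = 0
g(10) = mex{0,2} = 1
g(11) = mex{0} = 1
So g(11) = 1.

1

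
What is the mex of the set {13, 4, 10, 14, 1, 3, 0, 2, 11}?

The values 0, 1, 2, 3, 4 are all present; 5 is the first non-negative integer missing from the set.

5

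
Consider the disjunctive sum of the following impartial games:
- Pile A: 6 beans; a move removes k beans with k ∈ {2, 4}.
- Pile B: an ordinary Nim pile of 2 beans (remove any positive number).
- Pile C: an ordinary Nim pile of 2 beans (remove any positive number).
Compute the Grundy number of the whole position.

0

Grundy values for pile A (subtraction set {2, 4}):
k:     0  1  2  3  4  5  6
g(k):  0  0  1  1  2  2  0
So g(6) = 0.
Pile B is a plain Nim pile of size 2, so its Grundy value is 2.
Pile C is a plain Nim pile of size 2, so its Grundy value is 2.
The value of a disjunctive sum is the nim-sum of the parts.
Combined value = 0 XOR 2 XOR 2 = 0.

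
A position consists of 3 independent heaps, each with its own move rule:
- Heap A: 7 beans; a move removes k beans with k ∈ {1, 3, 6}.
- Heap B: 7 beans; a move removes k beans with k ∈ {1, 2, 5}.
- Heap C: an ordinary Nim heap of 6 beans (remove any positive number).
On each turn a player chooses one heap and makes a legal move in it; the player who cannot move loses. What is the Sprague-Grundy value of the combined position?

Grundy values for heap A (subtraction set {1, 3, 6}):
g(0) = mex{} = 0
g(1) = mex{0} = 1
g(2) = mex{1} = 0
g(3) = mex{0} = 1
g(4) = mex{1} = 0
g(5) = mex{0} = 1
g(6) = mex{0,1} = 2
g(7) = mex{0,1,2} = 3
So g(7) = 3.
Build the Grundy sequence for heap B with g(k) = mex{g(k−s) : s ∈ {1, 2, 5}, s ≤ k}:
g(0) = mex{} = 0
g(1) = mex{0} = 1
g(2) = mex{0,1} = 2
g(3) = mex{1,2} = 0
g(4) = mex{0,2} = 1
g(5) = mex{0,1} = 2
g(6) = mex{1,2} = 0
g(7) = mex{0,2} = 1
So g(7) = 1.
Heap C is a plain Nim heap of size 6, so its Grundy value is 6.
The value of a disjunctive sum is the nim-sum of the parts.
Combined value = 3 ⊕ 1 ⊕ 6 = 4.

4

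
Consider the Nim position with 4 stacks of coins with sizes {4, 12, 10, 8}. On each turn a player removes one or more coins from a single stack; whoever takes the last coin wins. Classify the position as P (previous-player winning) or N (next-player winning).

N-position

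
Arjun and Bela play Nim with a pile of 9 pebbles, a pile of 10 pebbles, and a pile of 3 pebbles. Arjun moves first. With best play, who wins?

Bela wins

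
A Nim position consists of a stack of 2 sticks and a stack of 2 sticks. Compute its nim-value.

0

In binary:
  10  (2)
  10  (2)
  --
  00  (0)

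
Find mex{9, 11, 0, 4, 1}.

The values 0, 1 are all present; 2 is the first non-negative integer missing from the set.

2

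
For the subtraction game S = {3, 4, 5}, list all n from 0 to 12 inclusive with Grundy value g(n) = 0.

0, 1, 2, 8, 9, 10

Build the Grundy sequence with g(k) = mex{g(k−s) : s ∈ {3, 4, 5}, s ≤ k}:
k:     0  1  2  3  4  5  6  7  8  9 10 11 12
g(k):  0  0  0  1  1  1  2  2  0  0  0  1  1
The P-positions (g = 0) in 0..12 are 0, 1, 2, 8, 9, 10.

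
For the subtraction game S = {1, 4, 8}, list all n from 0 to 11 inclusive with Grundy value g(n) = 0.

Compute g(0), g(1), … for moves {1, 4, 8}:
k:     0  1  2  3  4  5  6  7  8  9 10 11
g(k):  0  1  0  1  2  0  1  0  1  2  3  2
The P-positions (g = 0) in 0..11 are 0, 2, 5, 7.

0, 2, 5, 7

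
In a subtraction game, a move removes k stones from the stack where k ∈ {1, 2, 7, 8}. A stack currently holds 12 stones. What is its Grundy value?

0

Grundy values for subtraction set {1, 2, 7, 8}:
g(0) = mex{} = 0
g(1) = mex{0} = 1
g(2) = mex{0,1} = 2
g(3) = mex{1,2} = 0
g(4) = mex{0,2} = 1
g(5) = mex{0,1} = 2
g(6) = mex{1,2} = 0
g(7) = mex{0,2} = 1
g(8) = mex{0,1} = 2
g(9) = mex{1,2} = 0
g(10) = mex{0,2} = 1
g(11) = mex{0,1} = 2
g(12) = mex{1,2} = 0
So g(12) = 0.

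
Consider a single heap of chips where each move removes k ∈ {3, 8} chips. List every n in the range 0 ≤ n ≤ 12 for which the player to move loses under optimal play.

0, 1, 2, 6, 7, 11, 12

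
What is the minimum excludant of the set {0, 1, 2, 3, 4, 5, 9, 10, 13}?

6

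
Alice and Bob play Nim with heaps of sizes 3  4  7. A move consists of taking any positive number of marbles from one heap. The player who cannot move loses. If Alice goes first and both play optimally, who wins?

Bob wins

In binary:
  011  (3)
  100  (4)
  111  (7)
  ---
  000  (0)
The nim-sum is 0, so this is a P-position: the player to move is in a losing position under optimal play; Alice is about to move from it and so loses — Bob wins.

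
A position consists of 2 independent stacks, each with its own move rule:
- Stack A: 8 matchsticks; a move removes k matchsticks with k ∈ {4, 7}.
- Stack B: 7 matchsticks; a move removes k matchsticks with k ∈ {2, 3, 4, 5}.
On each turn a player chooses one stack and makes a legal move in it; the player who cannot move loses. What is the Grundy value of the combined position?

2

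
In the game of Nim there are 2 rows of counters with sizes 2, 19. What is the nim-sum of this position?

17

In binary:
  00010  (2)
  10011  (19)
  -----
  10001  (17)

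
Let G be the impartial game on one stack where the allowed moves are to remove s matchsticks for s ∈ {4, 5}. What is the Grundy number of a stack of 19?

Grundy values for subtraction set {4, 5}:
k:     0  1  2  3  4  5  6  7  8  9 10 11 12 13 14 15 16 17 18 19
g(k):  0  0  0  0  1  1  1  1  2  0  0  0  0  1  1  1  1  2  0  0
So g(19) = 0.

0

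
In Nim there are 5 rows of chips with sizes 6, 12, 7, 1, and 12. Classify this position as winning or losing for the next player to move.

Losing position

Nim-sum: 6 ⊕ 12 ⊕ 7 ⊕ 1 ⊕ 12 = 0.
The nim-sum is 0, so this is a P-position: the player to move is in a losing position under optimal play.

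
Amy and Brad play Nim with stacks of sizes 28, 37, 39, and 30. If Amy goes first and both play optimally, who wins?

Write each in binary and XOR column by column:
  011100  (28)
  100101  (37)
  100111  (39)
  011110  (30)
  ------
  000000  (0)
The nim-sum is 0, so this is a P-position: the player to move is in a losing position under optimal play; Amy is about to move from it and so loses — Brad wins.

Brad wins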